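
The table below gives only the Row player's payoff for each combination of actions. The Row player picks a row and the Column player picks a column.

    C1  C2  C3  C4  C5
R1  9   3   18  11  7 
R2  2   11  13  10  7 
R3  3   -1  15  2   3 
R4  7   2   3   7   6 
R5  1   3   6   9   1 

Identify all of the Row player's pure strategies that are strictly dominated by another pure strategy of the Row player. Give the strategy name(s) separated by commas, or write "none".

R1 is not dominated — it holds its own against R2 at C1 (9>2); R3 at C1 (9>3); R4 at C1 (9>7); R5 at C1 (9>1).
Nothing dominates R2: R1 at C2 (11>3); R3 at C2 (11>-1); R4 at C2 (11>2); R5 at C1 (2>1).
R1 strictly dominates R3 — C1: 9>3, C2: 3>-1, C3: 18>15, C4: 11>2, C5: 7>3.
R4 is strictly dominated by R1 (C1: 9>7, C2: 3>2, C3: 18>3, C4: 11>7, C5: 7>6).
R2 strictly dominates R5 — C1: 2>1, C2: 11>3, C3: 13>6, C4: 10>9, C5: 7>1.

R3, R4, R5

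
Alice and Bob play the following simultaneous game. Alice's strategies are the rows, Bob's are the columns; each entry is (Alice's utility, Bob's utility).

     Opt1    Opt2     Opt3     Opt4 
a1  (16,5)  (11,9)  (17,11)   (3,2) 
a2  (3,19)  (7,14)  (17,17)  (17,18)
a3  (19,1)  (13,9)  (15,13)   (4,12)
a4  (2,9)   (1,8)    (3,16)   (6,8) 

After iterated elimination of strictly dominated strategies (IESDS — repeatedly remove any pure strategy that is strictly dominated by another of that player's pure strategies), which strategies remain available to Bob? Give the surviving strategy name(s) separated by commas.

Opt1, Opt3, Opt4

For Alice, a2 strictly dominates a4 on the remaining columns (Opt1: 3>2, Opt2: 7>1, Opt3: 17>3, Opt4: 17>6); eliminate a4.
For Bob, Opt3 strictly dominates Opt2 on the remaining rows (a1: 11>9, a2: 17>14, a3: 13>9); eliminate Opt2.
Among the remaining strategies, none is strictly dominated by another pure strategy of the same player, so the elimination stops.
Surviving strategies — Alice: {a1, a2, a3}; Bob: {Opt1, Opt3, Opt4}.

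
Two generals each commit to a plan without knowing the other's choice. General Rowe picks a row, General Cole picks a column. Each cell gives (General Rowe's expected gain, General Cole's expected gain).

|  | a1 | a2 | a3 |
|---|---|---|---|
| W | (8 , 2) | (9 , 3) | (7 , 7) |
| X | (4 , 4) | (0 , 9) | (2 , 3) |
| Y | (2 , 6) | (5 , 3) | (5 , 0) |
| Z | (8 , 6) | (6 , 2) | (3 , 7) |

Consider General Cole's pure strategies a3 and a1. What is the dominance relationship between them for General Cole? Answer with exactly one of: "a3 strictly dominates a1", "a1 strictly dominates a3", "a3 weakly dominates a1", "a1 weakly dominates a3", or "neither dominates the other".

neither dominates the other

Compare a3 to a1 across each choice by General Rowe: W: 7>2, X: 3<4, Y: 0<6, Z: 7>6.
a3 does better at W, Z but worse at X, Y; neither strategy dominates the other.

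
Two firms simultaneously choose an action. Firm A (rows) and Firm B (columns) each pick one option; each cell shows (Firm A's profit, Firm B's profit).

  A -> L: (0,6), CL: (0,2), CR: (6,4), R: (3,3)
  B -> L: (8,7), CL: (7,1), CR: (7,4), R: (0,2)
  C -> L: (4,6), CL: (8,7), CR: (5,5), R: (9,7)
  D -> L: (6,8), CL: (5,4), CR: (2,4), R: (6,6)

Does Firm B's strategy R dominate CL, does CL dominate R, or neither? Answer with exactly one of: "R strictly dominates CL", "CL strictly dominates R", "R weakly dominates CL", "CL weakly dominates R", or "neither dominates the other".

Compare R to CL across every action of Firm A: A: 3>2, B: 2>1, C: 7=7, D: 6>4.
R is at least as good everywhere and strictly better somewhere (tied only at C), so R weakly but not strictly dominates CL.

R weakly dominates CL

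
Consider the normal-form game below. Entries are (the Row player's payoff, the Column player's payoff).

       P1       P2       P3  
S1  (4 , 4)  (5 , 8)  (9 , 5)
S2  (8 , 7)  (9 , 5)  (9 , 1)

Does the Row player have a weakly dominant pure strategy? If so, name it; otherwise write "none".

S2 vs S1: P1: 8>4, P2: 9>5, P3: 9=9.
S2 is at least as good as every other strategy against every opponent action, so it is weakly dominant.

S2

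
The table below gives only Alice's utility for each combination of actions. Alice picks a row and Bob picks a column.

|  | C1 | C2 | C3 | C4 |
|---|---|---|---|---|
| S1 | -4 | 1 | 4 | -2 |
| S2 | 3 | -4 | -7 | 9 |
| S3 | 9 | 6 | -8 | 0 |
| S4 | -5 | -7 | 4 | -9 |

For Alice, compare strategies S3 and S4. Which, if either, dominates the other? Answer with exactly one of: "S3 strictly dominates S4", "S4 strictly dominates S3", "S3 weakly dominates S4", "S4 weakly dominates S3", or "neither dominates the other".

neither dominates the other

S3's payoffs vs S4's, by Bob's action — C1: 9>-5, C2: 6>-7, C3: -8<4, C4: 0>-9.
S3 does better at C1, C2, C4 but worse at C3; neither strategy dominates the other.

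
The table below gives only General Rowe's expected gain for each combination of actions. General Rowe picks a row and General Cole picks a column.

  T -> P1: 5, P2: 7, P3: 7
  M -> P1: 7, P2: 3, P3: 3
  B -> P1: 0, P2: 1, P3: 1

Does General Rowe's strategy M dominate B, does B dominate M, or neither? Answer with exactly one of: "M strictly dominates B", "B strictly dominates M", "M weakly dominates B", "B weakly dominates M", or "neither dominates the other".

Compare M to B across every action of General Cole: P1: 7>0, P2: 3>1, P3: 3>1.
M gives a strictly higher payoff against every action of General Cole, so M strictly dominates B.

M strictly dominates B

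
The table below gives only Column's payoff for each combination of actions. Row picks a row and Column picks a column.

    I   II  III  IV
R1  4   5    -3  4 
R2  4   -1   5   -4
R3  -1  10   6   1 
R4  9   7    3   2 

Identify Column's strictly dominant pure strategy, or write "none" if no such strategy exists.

none

I fails to dominate II at R1 (4<5).
II fails to dominate I at R2 (-1<4).
III fails to dominate I at R1 (-3<4).
IV fails to dominate I at R1 (4=4).
No single strategy dominates all the others.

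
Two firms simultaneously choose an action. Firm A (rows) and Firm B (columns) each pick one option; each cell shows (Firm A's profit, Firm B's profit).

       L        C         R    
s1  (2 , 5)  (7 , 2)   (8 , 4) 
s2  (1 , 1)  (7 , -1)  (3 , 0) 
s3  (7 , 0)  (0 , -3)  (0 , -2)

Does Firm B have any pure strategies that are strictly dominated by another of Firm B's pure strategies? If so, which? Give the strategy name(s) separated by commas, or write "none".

Nothing dominates L: C at s1 (5>2); R at s1 (5>4).
C is strictly dominated by L (s1: 5>2, s2: 1>-1, s3: 0>-3).
R: dominated, since L does at least as well everywhere (s1: 5>4, s2: 1>0, s3: 0>-2).

C, R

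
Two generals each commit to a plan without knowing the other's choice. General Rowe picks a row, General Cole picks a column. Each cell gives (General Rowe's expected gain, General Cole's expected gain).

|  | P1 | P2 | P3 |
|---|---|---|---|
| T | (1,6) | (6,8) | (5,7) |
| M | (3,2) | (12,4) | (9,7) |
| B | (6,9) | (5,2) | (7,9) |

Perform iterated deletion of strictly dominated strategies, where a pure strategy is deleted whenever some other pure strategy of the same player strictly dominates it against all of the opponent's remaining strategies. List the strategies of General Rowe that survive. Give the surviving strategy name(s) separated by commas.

M, B

For General Rowe, M strictly dominates T on the remaining columns (P1: 3>1, P2: 12>6, P3: 9>5); eliminate T.
Column P2 is eliminated: P3 beats it against every remaining row (M: 7>4, B: 9>2).
Among the remaining strategies, none is strictly dominated by another pure strategy of the same player, so the elimination stops.
Surviving strategies — General Rowe: {M, B}; General Cole: {P1, P3}.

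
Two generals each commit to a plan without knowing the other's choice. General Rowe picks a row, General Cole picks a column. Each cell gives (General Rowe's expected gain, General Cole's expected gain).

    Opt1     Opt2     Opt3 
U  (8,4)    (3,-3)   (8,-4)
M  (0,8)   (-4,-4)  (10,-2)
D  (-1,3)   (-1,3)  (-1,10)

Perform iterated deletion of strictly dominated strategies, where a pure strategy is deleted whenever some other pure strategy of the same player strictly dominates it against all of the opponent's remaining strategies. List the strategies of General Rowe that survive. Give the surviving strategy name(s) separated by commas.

Row D is eliminated: U beats it against every remaining column (Opt1: 8>-1, Opt2: 3>-1, Opt3: 8>-1).
For General Cole, Opt1 strictly dominates Opt2 on the remaining rows (U: 4>-3, M: 8>-4); eliminate Opt2.
For General Cole, Opt1 strictly dominates Opt3 on the remaining rows (U: 4>-4, M: 8>-2); eliminate Opt3.
For General Rowe, U strictly dominates M on the remaining columns (Opt1: 8>0); eliminate M.
Among the remaining strategies, none is strictly dominated by another pure strategy of the same player, so the elimination stops.
Surviving strategies — General Rowe: {U}; General Cole: {Opt1}.

U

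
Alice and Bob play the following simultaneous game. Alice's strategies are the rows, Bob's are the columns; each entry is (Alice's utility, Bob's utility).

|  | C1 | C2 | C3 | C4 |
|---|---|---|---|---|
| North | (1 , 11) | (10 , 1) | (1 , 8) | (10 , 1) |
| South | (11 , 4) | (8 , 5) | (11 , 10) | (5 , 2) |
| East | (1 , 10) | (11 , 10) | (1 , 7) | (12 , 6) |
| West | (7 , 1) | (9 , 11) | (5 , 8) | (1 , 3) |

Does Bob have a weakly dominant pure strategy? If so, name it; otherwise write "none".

C1 fails to dominate C2 at South (4<5).
C2 fails to dominate C1 at North (1<11).
C3 fails to dominate C1 at North (8<11).
C4 fails to dominate C1 at North (1<11).
No single strategy dominates all the others.

none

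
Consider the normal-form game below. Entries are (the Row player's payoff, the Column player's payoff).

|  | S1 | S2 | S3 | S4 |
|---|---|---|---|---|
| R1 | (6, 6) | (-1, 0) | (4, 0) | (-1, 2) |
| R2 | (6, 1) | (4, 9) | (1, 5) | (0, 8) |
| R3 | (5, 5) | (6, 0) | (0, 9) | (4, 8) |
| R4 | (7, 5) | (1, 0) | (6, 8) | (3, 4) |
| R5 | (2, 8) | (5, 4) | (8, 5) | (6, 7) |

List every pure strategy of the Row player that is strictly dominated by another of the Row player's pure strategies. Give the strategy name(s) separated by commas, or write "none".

R1 is strictly dominated by R4 (S1: 7>6, S2: 1>-1, S3: 6>4, S4: 3>-1).
Nothing dominates R2: R1 at S1 (6=6); R3 at S1 (6>5); R4 at S2 (4>1); R5 at S1 (6>2).
Nothing dominates R3: R1 at S2 (6>-1); R2 at S2 (6>4); R4 at S2 (6>1); R5 at S1 (5>2).
R4: no other strategy beats it everywhere (R1 at S1 (7>6); R2 at S1 (7>6); R3 at S1 (7>5); R5 at S1 (7>2)).
Nothing dominates R5: R1 at S2 (5>-1); R2 at S2 (5>4); R3 at S3 (8>0); R4 at S2 (5>1).

R1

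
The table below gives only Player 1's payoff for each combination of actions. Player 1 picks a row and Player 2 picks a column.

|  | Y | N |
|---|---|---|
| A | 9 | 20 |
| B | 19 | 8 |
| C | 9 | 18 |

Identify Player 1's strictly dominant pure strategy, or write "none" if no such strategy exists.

none

A fails to dominate B at Y (9<19).
B fails to dominate A at N (8<20).
C fails to dominate A at Y (9=9).
No single strategy dominates all the others.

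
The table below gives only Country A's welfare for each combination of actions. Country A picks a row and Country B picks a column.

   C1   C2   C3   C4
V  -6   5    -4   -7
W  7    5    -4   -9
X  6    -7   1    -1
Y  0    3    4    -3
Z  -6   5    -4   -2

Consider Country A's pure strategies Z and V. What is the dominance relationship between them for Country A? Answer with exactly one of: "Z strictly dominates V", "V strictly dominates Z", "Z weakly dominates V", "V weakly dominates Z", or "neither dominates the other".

Z's payoffs vs V's, by Country B's action — C1: -6=-6, C2: 5=5, C3: -4=-4, C4: -2>-7.
Z is at least as good everywhere and strictly better somewhere (tied only at C1, C2, C3), so Z weakly but not strictly dominates V.

Z weakly dominates V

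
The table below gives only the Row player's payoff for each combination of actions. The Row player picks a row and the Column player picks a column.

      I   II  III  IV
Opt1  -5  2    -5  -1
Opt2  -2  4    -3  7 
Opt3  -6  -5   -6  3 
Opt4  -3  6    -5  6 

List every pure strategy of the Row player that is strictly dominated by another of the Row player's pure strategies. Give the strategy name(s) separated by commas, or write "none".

Opt1, Opt3

Opt2 strictly dominates Opt1 — I: -2>-5, II: 4>2, III: -3>-5, IV: 7>-1.
Nothing dominates Opt2: Opt1 at I (-2>-5); Opt3 at I (-2>-6); Opt4 at I (-2>-3).
Opt3: dominated, since Opt2 does at least as well everywhere (I: -2>-6, II: 4>-5, III: -3>-6, IV: 7>3).
Nothing dominates Opt4: Opt1 at I (-3>-5); Opt2 at II (6>4); Opt3 at I (-3>-6).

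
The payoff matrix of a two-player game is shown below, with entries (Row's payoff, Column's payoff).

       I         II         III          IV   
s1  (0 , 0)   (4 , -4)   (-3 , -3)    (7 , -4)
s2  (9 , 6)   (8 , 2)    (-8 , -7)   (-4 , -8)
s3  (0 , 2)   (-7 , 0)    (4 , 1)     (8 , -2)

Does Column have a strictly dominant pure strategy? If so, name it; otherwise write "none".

I vs II: s1: 0>-4, s2: 6>2, s3: 2>0.
I vs III: s1: 0>-3, s2: 6>-7, s3: 2>1.
I vs IV: s1: 0>-4, s2: 6>-8, s3: 2>-2.
I strictly beats every other strategy against every opponent action, so it is strictly dominant.

I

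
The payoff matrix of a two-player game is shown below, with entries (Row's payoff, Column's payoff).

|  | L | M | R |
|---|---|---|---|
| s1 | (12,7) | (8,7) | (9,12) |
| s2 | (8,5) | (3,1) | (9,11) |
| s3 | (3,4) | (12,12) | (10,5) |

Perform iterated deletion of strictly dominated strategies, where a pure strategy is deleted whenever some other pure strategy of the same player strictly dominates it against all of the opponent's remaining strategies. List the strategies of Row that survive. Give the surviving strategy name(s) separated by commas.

Column L is eliminated: R beats it against every remaining row (s1: 12>7, s2: 11>5, s3: 5>4).
For Row, s3 strictly dominates s1 on the remaining columns (M: 12>8, R: 10>9); eliminate s1.
For Row, s3 strictly dominates s2 on the remaining columns (M: 12>3, R: 10>9); eliminate s2.
Column's strategy R is strictly dominated by M (s3: 12>5) and is removed.
Among the remaining strategies, none is strictly dominated by another pure strategy of the same player, so the elimination stops.
Surviving strategies — Row: {s3}; Column: {M}.

s3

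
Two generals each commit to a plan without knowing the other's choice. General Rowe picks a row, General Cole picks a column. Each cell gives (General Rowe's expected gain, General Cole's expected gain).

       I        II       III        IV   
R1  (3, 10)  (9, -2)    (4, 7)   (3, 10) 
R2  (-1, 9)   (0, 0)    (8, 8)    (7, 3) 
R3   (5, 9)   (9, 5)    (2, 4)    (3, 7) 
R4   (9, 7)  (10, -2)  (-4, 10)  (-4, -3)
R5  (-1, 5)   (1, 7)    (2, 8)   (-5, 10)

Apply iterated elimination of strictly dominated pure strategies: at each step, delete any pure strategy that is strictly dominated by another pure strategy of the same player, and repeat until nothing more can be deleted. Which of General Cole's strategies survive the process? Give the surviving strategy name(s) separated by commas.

General Rowe's strategy R5 is strictly dominated by R1 (I: 3>-1, II: 9>1, III: 4>2, IV: 3>-5) and is removed.
Column II is eliminated: I beats it against every remaining row (R1: 10>-2, R2: 9>0, R3: 9>5, R4: 7>-2).
Among the remaining strategies, none is strictly dominated by another pure strategy of the same player, so the elimination stops.
Surviving strategies — General Rowe: {R1, R2, R3, R4}; General Cole: {I, III, IV}.

I, III, IV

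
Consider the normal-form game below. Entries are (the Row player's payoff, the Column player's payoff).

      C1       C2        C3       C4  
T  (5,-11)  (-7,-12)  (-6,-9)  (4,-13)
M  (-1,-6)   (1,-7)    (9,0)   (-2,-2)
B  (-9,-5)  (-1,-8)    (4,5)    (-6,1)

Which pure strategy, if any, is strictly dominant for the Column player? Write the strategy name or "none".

C3 vs C1: T: -9>-11, M: 0>-6, B: 5>-5.
C3 vs C2: T: -9>-12, M: 0>-7, B: 5>-8.
C3 vs C4: T: -9>-13, M: 0>-2, B: 5>1.
C3 strictly beats every other strategy against every opponent action, so it is strictly dominant.

C3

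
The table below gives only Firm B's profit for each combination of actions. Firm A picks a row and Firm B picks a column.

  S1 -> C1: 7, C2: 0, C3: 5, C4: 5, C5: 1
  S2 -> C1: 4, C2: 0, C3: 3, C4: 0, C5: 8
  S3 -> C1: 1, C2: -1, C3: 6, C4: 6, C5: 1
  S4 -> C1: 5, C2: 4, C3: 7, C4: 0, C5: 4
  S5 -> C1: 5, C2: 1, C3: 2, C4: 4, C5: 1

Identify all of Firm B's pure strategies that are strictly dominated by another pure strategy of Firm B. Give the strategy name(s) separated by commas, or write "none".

C2

Nothing dominates C1: C2 at S1 (7>0); C3 at S1 (7>5); C4 at S1 (7>5); C5 at S1 (7>1).
C1 strictly dominates C2 — S1: 7>0, S2: 4>0, S3: 1>-1, S4: 5>4, S5: 5>1.
C3: no other strategy beats it everywhere (C1 at S3 (6>1); C2 at S1 (5>0); C4 at S1 (5=5); C5 at S1 (5>1)).
C4: no other strategy beats it everywhere (C1 at S3 (6>1); C2 at S1 (5>0); C3 at S1 (5=5); C5 at S1 (5>1)).
C5: no other strategy beats it everywhere (C1 at S2 (8>4); C2 at S1 (1>0); C3 at S2 (8>3); C4 at S2 (8>0)).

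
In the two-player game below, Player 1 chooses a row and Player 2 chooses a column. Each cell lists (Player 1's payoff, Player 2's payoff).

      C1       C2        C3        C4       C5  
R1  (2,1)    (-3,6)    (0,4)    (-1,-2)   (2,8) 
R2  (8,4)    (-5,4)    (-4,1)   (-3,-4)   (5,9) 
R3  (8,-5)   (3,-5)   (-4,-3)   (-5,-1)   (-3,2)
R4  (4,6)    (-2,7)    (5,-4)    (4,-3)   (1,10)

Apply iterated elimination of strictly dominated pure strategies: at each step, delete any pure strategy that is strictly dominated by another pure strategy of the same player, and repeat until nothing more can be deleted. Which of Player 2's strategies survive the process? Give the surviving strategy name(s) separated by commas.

C5

Column C1 is eliminated: C5 beats it against every remaining row (R1: 8>1, R2: 9>4, R3: 2>-5, R4: 10>6).
Player 2's strategy C2 is strictly dominated by C5 (R1: 8>6, R2: 9>4, R3: 2>-5, R4: 10>7) and is removed.
For Player 1, R1 strictly dominates R3 on the remaining columns (C3: 0>-4, C4: -1>-5, C5: 2>-3); eliminate R3.
For Player 2, C5 strictly dominates C3 on the remaining rows (R1: 8>4, R2: 9>1, R4: 10>-4); eliminate C3.
Player 2's strategy C4 is strictly dominated by C5 (R1: 8>-2, R2: 9>-4, R4: 10>-3) and is removed.
Player 1's strategy R1 is strictly dominated by R2 (C5: 5>2) and is removed.
Player 1's strategy R4 is strictly dominated by R2 (C5: 5>1) and is removed.
Among the remaining strategies, none is strictly dominated by another pure strategy of the same player, so the elimination stops.
Surviving strategies — Player 1: {R2}; Player 2: {C5}.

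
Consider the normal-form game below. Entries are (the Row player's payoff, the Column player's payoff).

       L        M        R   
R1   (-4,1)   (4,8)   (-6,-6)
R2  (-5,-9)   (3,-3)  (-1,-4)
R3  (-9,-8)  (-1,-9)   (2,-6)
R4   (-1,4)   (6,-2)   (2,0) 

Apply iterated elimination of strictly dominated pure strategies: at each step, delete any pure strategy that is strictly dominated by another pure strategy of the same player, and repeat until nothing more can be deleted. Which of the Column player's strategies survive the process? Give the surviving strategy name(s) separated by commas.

L, R

For the Row player, R4 strictly dominates R1 on the remaining columns (L: -1>-4, M: 6>4, R: 2>-6); eliminate R1.
Row R2 is eliminated: R4 beats it against every remaining column (L: -1>-5, M: 6>3, R: 2>-1).
For the Column player, L strictly dominates M on the remaining rows (R3: -8>-9, R4: 4>-2); eliminate M.
Among the remaining strategies, none is strictly dominated by another pure strategy of the same player, so the elimination stops.
Surviving strategies — the Row player: {R3, R4}; the Column player: {L, R}.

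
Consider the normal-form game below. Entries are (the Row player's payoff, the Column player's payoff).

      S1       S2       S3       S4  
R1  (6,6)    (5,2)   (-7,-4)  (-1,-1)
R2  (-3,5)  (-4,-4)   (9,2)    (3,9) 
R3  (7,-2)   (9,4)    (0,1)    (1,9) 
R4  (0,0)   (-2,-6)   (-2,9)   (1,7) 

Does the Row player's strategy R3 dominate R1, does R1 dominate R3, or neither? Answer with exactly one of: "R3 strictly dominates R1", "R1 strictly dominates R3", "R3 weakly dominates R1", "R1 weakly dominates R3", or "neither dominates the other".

R3 strictly dominates R1

R3's payoffs vs R1's, by the Column player's action — S1: 7>6, S2: 9>5, S3: 0>-7, S4: 1>-1.
Every comparison favours R3, so R3 strictly dominates R1.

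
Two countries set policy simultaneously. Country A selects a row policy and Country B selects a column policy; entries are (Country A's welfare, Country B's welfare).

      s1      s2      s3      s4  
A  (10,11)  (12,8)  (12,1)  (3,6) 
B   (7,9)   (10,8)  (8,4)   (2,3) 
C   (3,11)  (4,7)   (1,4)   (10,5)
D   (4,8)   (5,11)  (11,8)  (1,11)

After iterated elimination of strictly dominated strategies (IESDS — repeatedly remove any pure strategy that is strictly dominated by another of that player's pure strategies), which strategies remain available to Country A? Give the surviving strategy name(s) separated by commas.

Row B is eliminated: A beats it against every remaining column (s1: 10>7, s2: 12>10, s3: 12>8, s4: 3>2).
Row D is eliminated: A beats it against every remaining column (s1: 10>4, s2: 12>5, s3: 12>11, s4: 3>1).
For Country B, s1 strictly dominates s2 on the remaining rows (A: 11>8, C: 11>7); eliminate s2.
Column s3 is eliminated: s1 beats it against every remaining row (A: 11>1, C: 11>4).
For Country B, s1 strictly dominates s4 on the remaining rows (A: 11>6, C: 11>5); eliminate s4.
Row C is eliminated: A beats it against every remaining column (s1: 10>3).
Among the remaining strategies, none is strictly dominated by another pure strategy of the same player, so the elimination stops.
Surviving strategies — Country A: {A}; Country B: {s1}.

A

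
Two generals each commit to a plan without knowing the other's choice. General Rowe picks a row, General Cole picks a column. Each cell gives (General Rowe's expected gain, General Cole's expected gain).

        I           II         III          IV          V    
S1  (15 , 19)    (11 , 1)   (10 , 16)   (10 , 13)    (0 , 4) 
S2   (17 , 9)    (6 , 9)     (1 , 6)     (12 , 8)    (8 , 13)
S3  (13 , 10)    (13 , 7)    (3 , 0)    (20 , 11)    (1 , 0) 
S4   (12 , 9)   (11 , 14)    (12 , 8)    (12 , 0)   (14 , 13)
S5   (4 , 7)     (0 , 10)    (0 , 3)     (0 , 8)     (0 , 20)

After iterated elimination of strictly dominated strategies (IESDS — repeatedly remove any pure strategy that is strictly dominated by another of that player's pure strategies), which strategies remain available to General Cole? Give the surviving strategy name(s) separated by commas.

I, II, IV, V

Row S5 is eliminated: S2 beats it against every remaining column (I: 17>4, II: 6>0, III: 1>0, IV: 12>0, V: 8>0).
General Cole's strategy III is strictly dominated by I (S1: 19>16, S2: 9>6, S3: 10>0, S4: 9>8) and is removed.
Among the remaining strategies, none is strictly dominated by another pure strategy of the same player, so the elimination stops.
Surviving strategies — General Rowe: {S1, S2, S3, S4}; General Cole: {I, II, IV, V}.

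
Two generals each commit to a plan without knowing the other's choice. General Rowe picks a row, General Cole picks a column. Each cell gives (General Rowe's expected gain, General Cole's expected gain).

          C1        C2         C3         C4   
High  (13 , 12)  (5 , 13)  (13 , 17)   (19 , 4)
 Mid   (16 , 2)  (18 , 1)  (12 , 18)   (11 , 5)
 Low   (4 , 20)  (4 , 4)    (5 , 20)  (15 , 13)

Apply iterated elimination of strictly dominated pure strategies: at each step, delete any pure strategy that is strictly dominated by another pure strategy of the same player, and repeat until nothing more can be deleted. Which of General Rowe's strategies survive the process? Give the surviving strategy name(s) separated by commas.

High

General Rowe's strategy Low is strictly dominated by High (C1: 13>4, C2: 5>4, C3: 13>5, C4: 19>15) and is removed.
General Cole's strategy C1 is strictly dominated by C3 (High: 17>12, Mid: 18>2) and is removed.
Column C2 is eliminated: C3 beats it against every remaining row (High: 17>13, Mid: 18>1).
General Rowe's strategy Mid is strictly dominated by High (C3: 13>12, C4: 19>11) and is removed.
For General Cole, C3 strictly dominates C4 on the remaining rows (High: 17>4); eliminate C4.
Among the remaining strategies, none is strictly dominated by another pure strategy of the same player, so the elimination stops.
Surviving strategies — General Rowe: {High}; General Cole: {C3}.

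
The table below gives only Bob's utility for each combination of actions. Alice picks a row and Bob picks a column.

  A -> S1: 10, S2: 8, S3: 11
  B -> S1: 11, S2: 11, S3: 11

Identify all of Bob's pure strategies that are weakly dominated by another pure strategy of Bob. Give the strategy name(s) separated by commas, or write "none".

S1 is weakly dominated by S3 (A: 11>10, B: 11=11).
S2 is weakly dominated by S1 (A: 10>8, B: 11=11).
S3 is not dominated — it holds its own against S1 at A (11>10); S2 at A (11>8).

S1, S2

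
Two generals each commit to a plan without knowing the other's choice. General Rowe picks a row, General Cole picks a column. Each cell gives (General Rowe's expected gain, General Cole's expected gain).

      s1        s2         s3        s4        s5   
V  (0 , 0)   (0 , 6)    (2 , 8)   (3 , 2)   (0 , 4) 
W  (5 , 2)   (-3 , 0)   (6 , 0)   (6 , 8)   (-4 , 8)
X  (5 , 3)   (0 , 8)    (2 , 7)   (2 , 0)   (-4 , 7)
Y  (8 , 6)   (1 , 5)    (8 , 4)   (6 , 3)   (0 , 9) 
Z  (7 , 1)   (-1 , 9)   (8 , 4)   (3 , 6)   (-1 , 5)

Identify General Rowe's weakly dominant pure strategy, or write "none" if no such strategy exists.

Y vs V: s1: 8>0, s2: 1>0, s3: 8>2, s4: 6>3, s5: 0=0.
Y vs W: s1: 8>5, s2: 1>-3, s3: 8>6, s4: 6=6, s5: 0>-4.
Y vs X: s1: 8>5, s2: 1>0, s3: 8>2, s4: 6>2, s5: 0>-4.
Y vs Z: s1: 8>7, s2: 1>-1, s3: 8=8, s4: 6>3, s5: 0>-1.
Y is at least as good as every other strategy against every opponent action, so it is weakly dominant.

Y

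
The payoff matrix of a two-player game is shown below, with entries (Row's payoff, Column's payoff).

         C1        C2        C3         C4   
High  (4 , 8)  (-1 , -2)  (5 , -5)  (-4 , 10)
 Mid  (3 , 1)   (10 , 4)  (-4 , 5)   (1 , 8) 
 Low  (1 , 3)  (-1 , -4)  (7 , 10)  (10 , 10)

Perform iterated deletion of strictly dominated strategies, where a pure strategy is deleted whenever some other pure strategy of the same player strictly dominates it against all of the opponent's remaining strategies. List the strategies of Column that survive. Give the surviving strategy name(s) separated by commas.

Column C1 is eliminated: C4 beats it against every remaining row (High: 10>8, Mid: 8>1, Low: 10>3).
Column's strategy C2 is strictly dominated by C4 (High: 10>-2, Mid: 8>4, Low: 10>-4) and is removed.
For Row, Low strictly dominates High on the remaining columns (C3: 7>5, C4: 10>-4); eliminate High.
Row Mid is eliminated: Low beats it against every remaining column (C3: 7>-4, C4: 10>1).
Among the remaining strategies, none is strictly dominated by another pure strategy of the same player, so the elimination stops.
Surviving strategies — Row: {Low}; Column: {C3, C4}.

C3, C4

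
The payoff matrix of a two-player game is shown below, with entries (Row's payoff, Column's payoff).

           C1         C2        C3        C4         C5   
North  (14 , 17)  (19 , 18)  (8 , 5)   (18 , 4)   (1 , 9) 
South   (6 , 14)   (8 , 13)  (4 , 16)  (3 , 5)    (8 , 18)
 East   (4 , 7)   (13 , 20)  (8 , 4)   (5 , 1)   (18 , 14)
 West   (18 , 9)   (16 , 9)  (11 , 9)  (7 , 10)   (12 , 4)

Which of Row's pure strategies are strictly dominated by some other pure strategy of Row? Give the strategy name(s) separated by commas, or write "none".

North is not dominated — it holds its own against South at C1 (14>6); East at C1 (14>4); West at C2 (19>16).
South is strictly dominated by West (C1: 18>6, C2: 16>8, C3: 11>4, C4: 7>3, C5: 12>8).
East: no other strategy beats it everywhere (North at C3 (8=8); South at C2 (13>8); West at C5 (18>12)).
West is not dominated — it holds its own against North at C1 (18>14); South at C1 (18>6); East at C1 (18>4).

South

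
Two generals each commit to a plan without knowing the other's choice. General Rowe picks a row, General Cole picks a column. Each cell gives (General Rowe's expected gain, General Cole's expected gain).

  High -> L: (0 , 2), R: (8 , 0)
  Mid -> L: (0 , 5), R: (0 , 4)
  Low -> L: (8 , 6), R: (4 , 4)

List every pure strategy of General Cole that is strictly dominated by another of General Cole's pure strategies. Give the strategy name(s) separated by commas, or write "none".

L: no other strategy beats it everywhere (R at High (2>0)).
L strictly dominates R — High: 2>0, Mid: 5>4, Low: 6>4.

R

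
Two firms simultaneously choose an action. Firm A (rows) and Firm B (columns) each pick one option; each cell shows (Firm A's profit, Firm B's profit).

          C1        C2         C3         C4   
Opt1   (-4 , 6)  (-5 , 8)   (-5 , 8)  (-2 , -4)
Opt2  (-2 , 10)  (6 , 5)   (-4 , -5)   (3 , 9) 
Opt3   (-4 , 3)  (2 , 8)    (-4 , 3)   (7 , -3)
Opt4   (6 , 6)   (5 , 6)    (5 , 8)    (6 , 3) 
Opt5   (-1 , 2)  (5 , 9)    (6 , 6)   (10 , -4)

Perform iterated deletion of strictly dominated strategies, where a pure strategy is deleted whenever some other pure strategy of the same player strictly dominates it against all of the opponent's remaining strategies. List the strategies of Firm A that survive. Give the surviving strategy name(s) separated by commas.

Row Opt1 is eliminated: Opt2 beats it against every remaining column (C1: -2>-4, C2: 6>-5, C3: -4>-5, C4: 3>-2).
Row Opt3 is eliminated: Opt5 beats it against every remaining column (C1: -1>-4, C2: 5>2, C3: 6>-4, C4: 10>7).
Firm B's strategy C4 is strictly dominated by C1 (Opt2: 10>9, Opt4: 6>3, Opt5: 2>-4) and is removed.
Among the remaining strategies, none is strictly dominated by another pure strategy of the same player, so the elimination stops.
Surviving strategies — Firm A: {Opt2, Opt4, Opt5}; Firm B: {C1, C2, C3}.

Opt2, Opt4, Opt5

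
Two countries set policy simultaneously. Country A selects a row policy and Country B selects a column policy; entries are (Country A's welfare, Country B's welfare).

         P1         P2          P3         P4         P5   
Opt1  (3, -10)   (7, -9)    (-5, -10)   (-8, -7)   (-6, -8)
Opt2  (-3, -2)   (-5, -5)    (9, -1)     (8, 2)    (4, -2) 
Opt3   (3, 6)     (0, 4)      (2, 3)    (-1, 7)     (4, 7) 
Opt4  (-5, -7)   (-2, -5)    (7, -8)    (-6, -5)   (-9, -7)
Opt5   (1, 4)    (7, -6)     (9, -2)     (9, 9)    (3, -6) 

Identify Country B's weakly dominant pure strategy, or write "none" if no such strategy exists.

P4 vs P1: Opt1: -7>-10, Opt2: 2>-2, Opt3: 7>6, Opt4: -5>-7, Opt5: 9>4.
P4 vs P2: Opt1: -7>-9, Opt2: 2>-5, Opt3: 7>4, Opt4: -5=-5, Opt5: 9>-6.
P4 vs P3: Opt1: -7>-10, Opt2: 2>-1, Opt3: 7>3, Opt4: -5>-8, Opt5: 9>-2.
P4 vs P5: Opt1: -7>-8, Opt2: 2>-2, Opt3: 7=7, Opt4: -5>-7, Opt5: 9>-6.
P4 is at least as good as every other strategy against every opponent action, so it is weakly dominant.

P4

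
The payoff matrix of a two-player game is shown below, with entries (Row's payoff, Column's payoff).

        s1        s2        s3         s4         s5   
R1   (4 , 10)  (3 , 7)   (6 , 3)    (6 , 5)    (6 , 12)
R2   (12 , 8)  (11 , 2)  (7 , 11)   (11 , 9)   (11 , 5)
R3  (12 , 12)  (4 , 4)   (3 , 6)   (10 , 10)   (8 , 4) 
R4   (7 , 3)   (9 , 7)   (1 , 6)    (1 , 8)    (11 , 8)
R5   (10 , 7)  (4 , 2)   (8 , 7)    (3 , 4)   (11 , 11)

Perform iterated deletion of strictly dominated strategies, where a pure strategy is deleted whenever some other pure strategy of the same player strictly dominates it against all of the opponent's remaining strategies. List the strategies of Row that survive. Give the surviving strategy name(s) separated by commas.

Row R1 is eliminated: R2 beats it against every remaining column (s1: 12>4, s2: 11>3, s3: 7>6, s4: 11>6, s5: 11>6).
For Column, s4 strictly dominates s2 on the remaining rows (R2: 9>2, R3: 10>4, R4: 8>7, R5: 4>2); eliminate s2.
Among the remaining strategies, none is strictly dominated by another pure strategy of the same player, so the elimination stops.
Surviving strategies — Row: {R2, R3, R4, R5}; Column: {s1, s3, s4, s5}.

R2, R3, R4, R5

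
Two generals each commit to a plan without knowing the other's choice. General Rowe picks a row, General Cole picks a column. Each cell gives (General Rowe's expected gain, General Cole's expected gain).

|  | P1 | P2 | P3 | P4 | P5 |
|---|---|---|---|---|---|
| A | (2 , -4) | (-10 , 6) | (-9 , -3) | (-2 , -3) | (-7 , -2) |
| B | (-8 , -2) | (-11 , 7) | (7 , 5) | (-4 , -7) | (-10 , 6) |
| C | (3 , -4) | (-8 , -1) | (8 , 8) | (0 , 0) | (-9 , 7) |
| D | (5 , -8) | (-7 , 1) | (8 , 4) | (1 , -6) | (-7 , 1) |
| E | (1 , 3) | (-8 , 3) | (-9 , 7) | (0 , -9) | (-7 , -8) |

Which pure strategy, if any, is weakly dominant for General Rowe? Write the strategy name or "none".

D

D vs A: P1: 5>2, P2: -7>-10, P3: 8>-9, P4: 1>-2, P5: -7=-7.
D vs B: P1: 5>-8, P2: -7>-11, P3: 8>7, P4: 1>-4, P5: -7>-10.
D vs C: P1: 5>3, P2: -7>-8, P3: 8=8, P4: 1>0, P5: -7>-9.
D vs E: P1: 5>1, P2: -7>-8, P3: 8>-9, P4: 1>0, P5: -7=-7.
D is at least as good as every other strategy against every opponent action, so it is weakly dominant.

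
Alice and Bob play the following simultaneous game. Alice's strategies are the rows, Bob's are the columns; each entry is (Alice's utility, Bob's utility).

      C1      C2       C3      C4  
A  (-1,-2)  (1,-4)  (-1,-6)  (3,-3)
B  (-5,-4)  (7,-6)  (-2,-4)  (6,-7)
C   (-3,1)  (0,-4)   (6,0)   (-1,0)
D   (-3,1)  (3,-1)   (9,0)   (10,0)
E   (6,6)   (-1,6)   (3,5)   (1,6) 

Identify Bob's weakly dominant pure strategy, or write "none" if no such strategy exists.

C1

C1 vs C2: A: -2>-4, B: -4>-6, C: 1>-4, D: 1>-1, E: 6=6.
C1 vs C3: A: -2>-6, B: -4=-4, C: 1>0, D: 1>0, E: 6>5.
C1 vs C4: A: -2>-3, B: -4>-7, C: 1>0, D: 1>0, E: 6=6.
C1 is at least as good as every other strategy against every opponent action, so it is weakly dominant.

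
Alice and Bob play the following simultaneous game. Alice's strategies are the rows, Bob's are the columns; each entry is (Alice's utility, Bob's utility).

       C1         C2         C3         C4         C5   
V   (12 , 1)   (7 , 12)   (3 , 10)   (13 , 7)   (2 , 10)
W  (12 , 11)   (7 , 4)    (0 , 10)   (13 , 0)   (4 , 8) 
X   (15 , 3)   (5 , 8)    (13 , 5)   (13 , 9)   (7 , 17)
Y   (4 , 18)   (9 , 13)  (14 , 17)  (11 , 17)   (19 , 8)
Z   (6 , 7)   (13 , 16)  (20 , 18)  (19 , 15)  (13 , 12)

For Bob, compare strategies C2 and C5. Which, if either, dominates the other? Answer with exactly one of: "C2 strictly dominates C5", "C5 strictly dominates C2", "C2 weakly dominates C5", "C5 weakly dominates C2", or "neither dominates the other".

neither dominates the other

C2's payoffs vs C5's, by Alice's action — V: 12>10, W: 4<8, X: 8<17, Y: 13>8, Z: 16>12.
C2 does better at V, Y, Z but worse at W, X; neither strategy dominates the other.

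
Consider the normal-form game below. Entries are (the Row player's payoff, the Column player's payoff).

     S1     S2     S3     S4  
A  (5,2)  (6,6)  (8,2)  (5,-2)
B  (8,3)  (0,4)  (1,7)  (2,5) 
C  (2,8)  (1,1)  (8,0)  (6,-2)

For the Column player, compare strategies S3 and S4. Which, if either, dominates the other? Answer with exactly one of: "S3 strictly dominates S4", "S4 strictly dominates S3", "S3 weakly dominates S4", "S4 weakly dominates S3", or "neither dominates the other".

S3 strictly dominates S4

S3's payoffs vs S4's, by the Row player's action — A: 2>-2, B: 7>5, C: 0>-2.
S3 gives a strictly higher payoff against every action of the Row player, so S3 strictly dominates S4.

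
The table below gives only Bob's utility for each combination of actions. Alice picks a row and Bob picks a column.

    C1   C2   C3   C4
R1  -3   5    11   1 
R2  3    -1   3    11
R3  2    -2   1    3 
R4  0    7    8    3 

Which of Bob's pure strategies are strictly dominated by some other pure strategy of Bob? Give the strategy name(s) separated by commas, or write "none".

C4 strictly dominates C1 — R1: 1>-3, R2: 11>3, R3: 3>2, R4: 3>0.
C2 is strictly dominated by C3 (R1: 11>5, R2: 3>-1, R3: 1>-2, R4: 8>7).
C3: no other strategy beats it everywhere (C1 at R1 (11>-3); C2 at R1 (11>5); C4 at R1 (11>1)).
C4 is not dominated — it holds its own against C1 at R1 (1>-3); C2 at R2 (11>-1); C3 at R2 (11>3).

C1, C2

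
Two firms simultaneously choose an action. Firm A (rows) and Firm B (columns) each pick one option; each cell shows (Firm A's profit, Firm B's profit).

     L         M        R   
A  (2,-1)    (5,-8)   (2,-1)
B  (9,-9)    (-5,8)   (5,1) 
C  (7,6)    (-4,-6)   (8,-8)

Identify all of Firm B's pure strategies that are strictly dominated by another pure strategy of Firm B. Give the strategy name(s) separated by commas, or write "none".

none

L: no other strategy beats it everywhere (M at A (-1>-8); R at A (-1=-1)).
M: no other strategy beats it everywhere (L at B (8>-9); R at B (8>1)).
R: no other strategy beats it everywhere (L at A (-1=-1); M at A (-1>-8)).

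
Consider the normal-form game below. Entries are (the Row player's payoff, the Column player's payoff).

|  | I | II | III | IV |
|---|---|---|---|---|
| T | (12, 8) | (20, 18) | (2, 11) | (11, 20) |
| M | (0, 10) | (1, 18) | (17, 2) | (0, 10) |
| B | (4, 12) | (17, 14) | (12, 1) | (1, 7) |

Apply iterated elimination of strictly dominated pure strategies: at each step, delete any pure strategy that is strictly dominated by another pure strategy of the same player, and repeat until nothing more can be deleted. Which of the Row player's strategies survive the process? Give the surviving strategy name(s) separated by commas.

T

Column I is eliminated: II beats it against every remaining row (T: 18>8, M: 18>10, B: 14>12).
For the Column player, II strictly dominates III on the remaining rows (T: 18>11, M: 18>2, B: 14>1); eliminate III.
Row M is eliminated: T beats it against every remaining column (II: 20>1, IV: 11>0).
Row B is eliminated: T beats it against every remaining column (II: 20>17, IV: 11>1).
The Column player's strategy II is strictly dominated by IV (T: 20>18) and is removed.
Among the remaining strategies, none is strictly dominated by another pure strategy of the same player, so the elimination stops.
Surviving strategies — the Row player: {T}; the Column player: {IV}.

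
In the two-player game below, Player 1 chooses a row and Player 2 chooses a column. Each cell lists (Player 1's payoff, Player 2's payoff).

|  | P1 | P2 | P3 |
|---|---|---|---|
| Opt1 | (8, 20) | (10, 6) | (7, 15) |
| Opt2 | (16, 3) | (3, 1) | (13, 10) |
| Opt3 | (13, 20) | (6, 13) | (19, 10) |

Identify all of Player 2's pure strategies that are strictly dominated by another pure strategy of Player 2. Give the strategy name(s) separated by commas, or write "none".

P1 is not dominated — it holds its own against P2 at Opt1 (20>6); P3 at Opt1 (20>15).
P1 strictly dominates P2 — Opt1: 20>6, Opt2: 3>1, Opt3: 20>13.
P3 is not dominated — it holds its own against P1 at Opt2 (10>3); P2 at Opt1 (15>6).

P2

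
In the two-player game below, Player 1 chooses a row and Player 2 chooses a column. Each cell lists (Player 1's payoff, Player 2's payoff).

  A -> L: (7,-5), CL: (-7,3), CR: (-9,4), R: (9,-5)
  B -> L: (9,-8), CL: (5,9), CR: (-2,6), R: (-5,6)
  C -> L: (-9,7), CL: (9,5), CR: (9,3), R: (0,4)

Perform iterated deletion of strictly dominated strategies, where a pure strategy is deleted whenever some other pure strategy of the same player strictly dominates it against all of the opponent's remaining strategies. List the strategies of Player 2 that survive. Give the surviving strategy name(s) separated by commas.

L, CL

Player 2's strategy R is strictly dominated by CL (A: 3>-5, B: 9>6, C: 5>4) and is removed.
Player 1's strategy A is strictly dominated by B (L: 9>7, CL: 5>-7, CR: -2>-9) and is removed.
Column CR is eliminated: CL beats it against every remaining row (B: 9>6, C: 5>3).
Among the remaining strategies, none is strictly dominated by another pure strategy of the same player, so the elimination stops.
Surviving strategies — Player 1: {B, C}; Player 2: {L, CL}.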